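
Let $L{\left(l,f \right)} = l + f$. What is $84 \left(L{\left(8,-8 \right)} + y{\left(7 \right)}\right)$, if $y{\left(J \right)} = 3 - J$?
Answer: $-336$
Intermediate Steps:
$L{\left(l,f \right)} = f + l$
$84 \left(L{\left(8,-8 \right)} + y{\left(7 \right)}\right) = 84 \left(\left(-8 + 8\right) + \left(3 - 7\right)\right) = 84 \left(0 + \left(3 - 7\right)\right) = 84 \left(0 - 4\right) = 84 \left(-4\right) = -336$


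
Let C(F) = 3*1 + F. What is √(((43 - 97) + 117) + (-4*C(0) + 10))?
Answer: √61 ≈ 7.8102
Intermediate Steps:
C(F) = 3 + F
√(((43 - 97) + 117) + (-4*C(0) + 10)) = √(((43 - 97) + 117) + (-4*(3 + 0) + 10)) = √((-54 + 117) + (-4*3 + 10)) = √(63 + (-12 + 10)) = √(63 - 2) = √61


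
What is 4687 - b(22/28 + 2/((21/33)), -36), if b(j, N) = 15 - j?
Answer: 65463/14 ≈ 4675.9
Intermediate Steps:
4687 - b(22/28 + 2/((21/33)), -36) = 4687 - (15 - (22/28 + 2/((21/33)))) = 4687 - (15 - (22*(1/28) + 2/((21*(1/33))))) = 4687 - (15 - (11/14 + 2/(7/11))) = 4687 - (15 - (11/14 + 2*(11/7))) = 4687 - (15 - (11/14 + 22/7)) = 4687 - (15 - 1*55/14) = 4687 - (15 - 55/14) = 4687 - 1*155/14 = 4687 - 155/14 = 65463/14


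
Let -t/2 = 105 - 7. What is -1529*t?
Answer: 299684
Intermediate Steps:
t = -196 (t = -2*(105 - 7) = -2*98 = -196)
-1529*t = -1529*(-196) = 299684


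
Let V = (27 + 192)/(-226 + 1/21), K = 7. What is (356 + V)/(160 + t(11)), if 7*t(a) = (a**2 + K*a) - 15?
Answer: 161539/84695 ≈ 1.9073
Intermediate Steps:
t(a) = -15/7 + a + a**2/7 (t(a) = ((a**2 + 7*a) - 15)/7 = (-15 + a**2 + 7*a)/7 = -15/7 + a + a**2/7)
V = -63/65 (V = 219/(-226 + 1/21) = 219/(-4745/21) = 219*(-21/4745) = -63/65 ≈ -0.96923)
(356 + V)/(160 + t(11)) = (356 - 63/65)/(160 + (-15/7 + 11 + (1/7)*11**2)) = 23077/(65*(160 + (-15/7 + 11 + (1/7)*121))) = 23077/(65*(160 + (-15/7 + 11 + 121/7))) = 23077/(65*(160 + 183/7)) = 23077/(65*(1303/7)) = (23077/65)*(7/1303) = 161539/84695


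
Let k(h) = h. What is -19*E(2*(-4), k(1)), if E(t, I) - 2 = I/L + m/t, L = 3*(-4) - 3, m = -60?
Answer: -5377/30 ≈ -179.23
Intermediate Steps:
L = -15 (L = -12 - 3 = -15)
E(t, I) = 2 - 60/t - I/15 (E(t, I) = 2 + (I/(-15) - 60/t) = 2 + (I*(-1/15) - 60/t) = 2 + (-I/15 - 60/t) = 2 + (-60/t - I/15) = 2 - 60/t - I/15)
-19*E(2*(-4), k(1)) = -19*(2 - 60/(2*(-4)) - 1/15*1) = -19*(2 - 60/(-8) - 1/15) = -19*(2 - 60*(-⅛) - 1/15) = -19*(2 + 15/2 - 1/15) = -19*283/30 = -5377/30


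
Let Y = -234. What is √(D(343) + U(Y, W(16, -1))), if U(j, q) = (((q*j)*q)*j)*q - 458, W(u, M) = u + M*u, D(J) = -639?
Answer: I*√1097 ≈ 33.121*I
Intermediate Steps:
U(j, q) = -458 + j²*q³ (U(j, q) = (((j*q)*q)*j)*q - 458 = ((j*q²)*j)*q - 458 = (j²*q²)*q - 458 = j²*q³ - 458 = -458 + j²*q³)
√(D(343) + U(Y, W(16, -1))) = √(-639 + (-458 + (-234)²*(16*(1 - 1))³)) = √(-639 + (-458 + 54756*(16*0)³)) = √(-639 + (-458 + 54756*0³)) = √(-639 + (-458 + 54756*0)) = √(-639 + (-458 + 0)) = √(-639 - 458) = √(-1097) = I*√1097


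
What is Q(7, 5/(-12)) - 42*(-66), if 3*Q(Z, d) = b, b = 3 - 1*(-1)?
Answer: 8320/3 ≈ 2773.3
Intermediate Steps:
b = 4 (b = 3 + 1 = 4)
Q(Z, d) = 4/3 (Q(Z, d) = (⅓)*4 = 4/3)
Q(7, 5/(-12)) - 42*(-66) = 4/3 - 42*(-66) = 4/3 + 2772 = 8320/3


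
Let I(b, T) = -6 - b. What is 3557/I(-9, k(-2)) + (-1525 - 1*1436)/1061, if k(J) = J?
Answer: 3765094/3183 ≈ 1182.9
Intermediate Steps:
3557/I(-9, k(-2)) + (-1525 - 1*1436)/1061 = 3557/(-6 - 1*(-9)) + (-1525 - 1*1436)/1061 = 3557/(-6 + 9) + (-1525 - 1436)*(1/1061) = 3557/3 - 2961*1/1061 = 3557*(1/3) - 2961/1061 = 3557/3 - 2961/1061 = 3765094/3183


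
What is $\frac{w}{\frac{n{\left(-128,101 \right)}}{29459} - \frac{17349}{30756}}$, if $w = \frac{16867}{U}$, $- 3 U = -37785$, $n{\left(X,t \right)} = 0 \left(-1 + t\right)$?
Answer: $- \frac{15720044}{6621535} \approx -2.3741$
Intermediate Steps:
$n{\left(X,t \right)} = 0$
$U = 12595$ ($U = \left(- \frac{1}{3}\right) \left(-37785\right) = 12595$)
$w = \frac{16867}{12595} \approx 1.3392$
$\frac{w}{\frac{n{\left(-128,101 \right)}}{29459} - \frac{17349}{30756}} = \frac{16867}{12595 \left(\frac{0}{29459} - \frac{17349}{30756}\right)} = \frac{16867}{12595 \left(0 \cdot \frac{1}{29459} - \frac{5783}{10252}\right)} = \frac{16867}{12595 \left(0 - \frac{5783}{10252}\right)} = \frac{16867}{12595 \left(- \frac{5783}{10252}\right)} = \frac{16867}{12595} \left(- \frac{10252}{5783}\right) = - \frac{15720044}{6621535}$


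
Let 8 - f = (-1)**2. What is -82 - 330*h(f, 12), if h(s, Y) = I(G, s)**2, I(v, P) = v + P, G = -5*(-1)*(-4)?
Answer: -55852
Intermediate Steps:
G = -20 (G = 5*(-4) = -20)
I(v, P) = P + v
f = 7 (f = 8 - 1*(-1)**2 = 8 - 1*1 = 8 - 1 = 7)
h(s, Y) = (-20 + s)**2 (h(s, Y) = (s - 20)**2 = (-20 + s)**2)
-82 - 330*h(f, 12) = -82 - 330*(-20 + 7)**2 = -82 - 330*(-13)**2 = -82 - 330*169 = -82 - 55770 = -55852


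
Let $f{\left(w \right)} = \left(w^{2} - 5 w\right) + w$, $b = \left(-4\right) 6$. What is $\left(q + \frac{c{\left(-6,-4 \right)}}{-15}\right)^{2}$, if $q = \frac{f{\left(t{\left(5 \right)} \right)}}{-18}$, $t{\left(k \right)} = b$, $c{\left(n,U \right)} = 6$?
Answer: $\frac{320356}{225} \approx 1423.8$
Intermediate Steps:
$b = -24$
$t{\left(k \right)} = -24$
$f{\left(w \right)} = w^{2} - 4 w$
$q = - \frac{112}{3}$ ($q = \frac{\left(-24\right) \left(-4 - 24\right)}{-18} = \left(-24\right) \left(-28\right) \left(- \frac{1}{18}\right) = 672 \left(- \frac{1}{18}\right) = - \frac{112}{3} \approx -37.333$)
$\left(q + \frac{c{\left(-6,-4 \right)}}{-15}\right)^{2} = \left(- \frac{112}{3} + \frac{6}{-15}\right)^{2} = \left(- \frac{112}{3} + 6 \left(- \frac{1}{15}\right)\right)^{2} = \left(- \frac{112}{3} - \frac{2}{5}\right)^{2} = \left(- \frac{566}{15}\right)^{2} = \frac{320356}{225}$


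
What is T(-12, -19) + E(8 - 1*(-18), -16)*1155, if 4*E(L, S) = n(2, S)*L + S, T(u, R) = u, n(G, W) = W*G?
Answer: -244872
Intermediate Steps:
n(G, W) = G*W
E(L, S) = S/4 + L*S/2 (E(L, S) = ((2*S)*L + S)/4 = (2*L*S + S)/4 = (S + 2*L*S)/4 = S/4 + L*S/2)
T(-12, -19) + E(8 - 1*(-18), -16)*1155 = -12 + ((1/4)*(-16)*(1 + 2*(8 - 1*(-18))))*1155 = -12 + ((1/4)*(-16)*(1 + 2*(8 + 18)))*1155 = -12 + ((1/4)*(-16)*(1 + 2*26))*1155 = -12 + ((1/4)*(-16)*(1 + 52))*1155 = -12 + ((1/4)*(-16)*53)*1155 = -12 - 212*1155 = -12 - 244860 = -244872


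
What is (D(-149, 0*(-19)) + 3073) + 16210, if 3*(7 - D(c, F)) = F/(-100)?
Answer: 19290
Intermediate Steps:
D(c, F) = 7 + F/300 (D(c, F) = 7 - F/(3*(-100)) = 7 - F*(-1)/(3*100) = 7 - (-1)*F/300 = 7 + F/300)
(D(-149, 0*(-19)) + 3073) + 16210 = ((7 + (0*(-19))/300) + 3073) + 16210 = ((7 + (1/300)*0) + 3073) + 16210 = ((7 + 0) + 3073) + 16210 = (7 + 3073) + 16210 = 3080 + 16210 = 19290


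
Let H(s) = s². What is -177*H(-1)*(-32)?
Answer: 5664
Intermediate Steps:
-177*H(-1)*(-32) = -177*(-1)²*(-32) = -177*1*(-32) = -177*(-32) = 5664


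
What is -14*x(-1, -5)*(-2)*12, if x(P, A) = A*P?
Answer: 1680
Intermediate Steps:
-14*x(-1, -5)*(-2)*12 = -14*(-5*(-1))*(-2)*12 = -70*(-2)*12 = -14*(-10)*12 = 140*12 = 1680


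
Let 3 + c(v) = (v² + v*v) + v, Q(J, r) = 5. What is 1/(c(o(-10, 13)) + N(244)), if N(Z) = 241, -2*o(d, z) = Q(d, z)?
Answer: 1/248 ≈ 0.0040323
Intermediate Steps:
o(d, z) = -5/2 (o(d, z) = -½*5 = -5/2)
c(v) = -3 + v + 2*v² (c(v) = -3 + ((v² + v*v) + v) = -3 + ((v² + v²) + v) = -3 + (2*v² + v) = -3 + (v + 2*v²) = -3 + v + 2*v²)
1/(c(o(-10, 13)) + N(244)) = 1/((-3 - 5/2 + 2*(-5/2)²) + 241) = 1/((-3 - 5/2 + 2*(25/4)) + 241) = 1/((-3 - 5/2 + 25/2) + 241) = 1/(7 + 241) = 1/248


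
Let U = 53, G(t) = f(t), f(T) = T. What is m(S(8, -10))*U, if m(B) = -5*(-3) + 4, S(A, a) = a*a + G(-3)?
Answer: 1007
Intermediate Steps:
G(t) = t
S(A, a) = -3 + a² (S(A, a) = a*a - 3 = a² - 3 = -3 + a²)
m(B) = 19 (m(B) = 15 + 4 = 19)
m(S(8, -10))*U = 19*53 = 1007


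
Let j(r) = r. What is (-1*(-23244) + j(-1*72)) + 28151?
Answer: 51323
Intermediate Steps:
(-1*(-23244) + j(-1*72)) + 28151 = (-1*(-23244) - 1*72) + 28151 = (23244 - 72) + 28151 = 23172 + 28151 = 51323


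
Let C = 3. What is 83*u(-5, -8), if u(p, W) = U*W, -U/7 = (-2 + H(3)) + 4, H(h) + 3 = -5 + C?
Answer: -13944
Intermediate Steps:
H(h) = -5 (H(h) = -3 + (-5 + 3) = -3 - 2 = -5)
U = 21 (U = -7*((-2 - 5) + 4) = -7*(-7 + 4) = -7*(-3) = 21)
u(p, W) = 21*W
83*u(-5, -8) = 83*(21*(-8)) = 83*(-168) = -13944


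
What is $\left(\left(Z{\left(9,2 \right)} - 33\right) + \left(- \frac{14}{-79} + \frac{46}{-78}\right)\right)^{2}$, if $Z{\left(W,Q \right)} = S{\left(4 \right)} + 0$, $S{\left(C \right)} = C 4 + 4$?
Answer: $\frac{1707672976}{9492561} \approx 179.9$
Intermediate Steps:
$S{\left(C \right)} = 4 + 4 C$ ($S{\left(C \right)} = 4 C + 4 = 4 + 4 C$)
$Z{\left(W,Q \right)} = 20$ ($Z{\left(W,Q \right)} = \left(4 + 4 \cdot 4\right) + 0 = \left(4 + 16\right) + 0 = 20 + 0 = 20$)
$\left(\left(Z{\left(9,2 \right)} - 33\right) + \left(- \frac{14}{-79} + \frac{46}{-78}\right)\right)^{2} = \left(\left(20 - 33\right) + \left(- \frac{14}{-79} + \frac{46}{-78}\right)\right)^{2} = \left(\left(20 - 33\right) + \left(\left(-14\right) \left(- \frac{1}{79}\right) + 46 \left(- \frac{1}{78}\right)\right)\right)^{2} = \left(-13 + \left(\frac{14}{79} - \frac{23}{39}\right)\right)^{2} = \left(-13 - \frac{1271}{3081}\right)^{2} = \left(- \frac{41324}{3081}\right)^{2} = \frac{1707672976}{9492561}$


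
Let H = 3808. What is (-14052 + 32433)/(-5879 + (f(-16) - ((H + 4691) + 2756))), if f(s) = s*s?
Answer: -6127/5626 ≈ -1.0891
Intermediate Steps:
f(s) = s**2
(-14052 + 32433)/(-5879 + (f(-16) - ((H + 4691) + 2756))) = (-14052 + 32433)/(-5879 + ((-16)**2 - ((3808 + 4691) + 2756))) = 18381/(-5879 + (256 - (8499 + 2756))) = 18381/(-5879 + (256 - 1*11255)) = 18381/(-5879 + (256 - 11255)) = 18381/(-5879 - 10999) = 18381/(-16878) = 18381*(-1/16878) = -6127/5626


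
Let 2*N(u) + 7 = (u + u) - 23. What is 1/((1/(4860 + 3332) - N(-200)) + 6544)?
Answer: 8192/55369729 ≈ 0.00014795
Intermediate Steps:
N(u) = -15 + u (N(u) = -7/2 + ((u + u) - 23)/2 = -7/2 + (2*u - 23)/2 = -7/2 + (-23 + 2*u)/2 = -7/2 + (-23/2 + u) = -15 + u)
1/((1/(4860 + 3332) - N(-200)) + 6544) = 1/((1/(4860 + 3332) - (-15 - 200)) + 6544) = 1/((1/8192 - 1*(-215)) + 6544) = 1/((1/8192 + 215) + 6544) = 1/(1761281/8192 + 6544) = 1/(55369729/8192) = 8192/55369729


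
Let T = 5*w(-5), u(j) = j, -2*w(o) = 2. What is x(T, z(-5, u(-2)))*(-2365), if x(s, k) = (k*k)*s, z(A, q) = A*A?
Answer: 7390625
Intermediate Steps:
w(o) = -1 (w(o) = -1/2*2 = -1)
z(A, q) = A**2
T = -5 (T = 5*(-1) = -5)
x(s, k) = s*k**2 (x(s, k) = k**2*s = s*k**2)
x(T, z(-5, u(-2)))*(-2365) = -5*((-5)**2)**2*(-2365) = -5*25**2*(-2365) = -5*625*(-2365) = -3125*(-2365) = 7390625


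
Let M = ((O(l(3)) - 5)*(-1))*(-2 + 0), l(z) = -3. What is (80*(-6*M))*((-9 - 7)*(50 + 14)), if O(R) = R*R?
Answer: 3932160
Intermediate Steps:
O(R) = R**2
M = 8 (M = (((-3)**2 - 5)*(-1))*(-2 + 0) = ((9 - 5)*(-1))*(-2) = (4*(-1))*(-2) = -4*(-2) = 8)
(80*(-6*M))*((-9 - 7)*(50 + 14)) = (80*(-6*8))*((-9 - 7)*(50 + 14)) = (80*(-48))*(-16*64) = -3840*(-1024) = 3932160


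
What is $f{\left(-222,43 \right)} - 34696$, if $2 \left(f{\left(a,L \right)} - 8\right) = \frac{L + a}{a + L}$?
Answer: $- \frac{69375}{2} \approx -34688.0$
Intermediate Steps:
$f{\left(a,L \right)} = \frac{17}{2}$ ($f{\left(a,L \right)} = 8 + \frac{\left(L + a\right) \frac{1}{a + L}}{2} = 8 + \frac{\left(L + a\right) \frac{1}{L + a}}{2} = 8 + \frac{1}{2} \cdot 1 = 8 + \frac{1}{2} = \frac{17}{2}$)
$f{\left(-222,43 \right)} - 34696 = \frac{17}{2} - 34696 = - \frac{69375}{2}$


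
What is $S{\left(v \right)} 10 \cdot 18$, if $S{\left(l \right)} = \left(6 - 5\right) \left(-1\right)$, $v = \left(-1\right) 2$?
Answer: $-180$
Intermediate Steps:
$v = -2$
$S{\left(l \right)} = -1$ ($S{\left(l \right)} = 1 \left(-1\right) = -1$)
$S{\left(v \right)} 10 \cdot 18 = \left(-1\right) 10 \cdot 18 = \left(-10\right) 18 = -180$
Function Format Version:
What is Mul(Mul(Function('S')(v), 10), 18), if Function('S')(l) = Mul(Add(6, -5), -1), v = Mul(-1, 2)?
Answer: -180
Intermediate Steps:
v = -2
Function('S')(l) = -1 (Function('S')(l) = Mul(1, -1) = -1)
Mul(Mul(Function('S')(v), 10), 18) = Mul(Mul(-1, 10), 18) = Mul(-10, 18) = -180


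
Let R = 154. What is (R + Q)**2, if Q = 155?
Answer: 95481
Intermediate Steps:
(R + Q)**2 = (154 + 155)**2 = 309**2 = 95481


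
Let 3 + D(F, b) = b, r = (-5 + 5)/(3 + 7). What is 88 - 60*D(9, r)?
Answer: 268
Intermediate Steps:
r = 0 (r = 0/10 = 0*(⅒) = 0)
D(F, b) = -3 + b
88 - 60*D(9, r) = 88 - 60*(-3 + 0) = 88 - 60*(-3) = 88 + 180 = 268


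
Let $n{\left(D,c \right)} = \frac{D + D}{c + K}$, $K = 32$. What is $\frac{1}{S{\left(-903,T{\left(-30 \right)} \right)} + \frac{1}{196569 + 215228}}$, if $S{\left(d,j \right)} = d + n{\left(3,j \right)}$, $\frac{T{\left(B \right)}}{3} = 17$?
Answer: $- \frac{34179151}{30861302488} \approx -0.0011075$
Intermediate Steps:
$T{\left(B \right)} = 51$ ($T{\left(B \right)} = 3 \cdot 17 = 51$)
$n{\left(D,c \right)} = \frac{2 D}{32 + c}$ ($n{\left(D,c \right)} = \frac{D + D}{c + 32} = \frac{2 D}{32 + c}$)
$S{\left(d,j \right)} = d + \frac{6}{32 + j}$ ($S{\left(d,j \right)} = d + 2 \cdot 3 \frac{1}{32 + j} = d + \frac{6}{32 + j}$)
$\frac{1}{S{\left(-903,T{\left(-30 \right)} \right)} + \frac{1}{196569 + 215228}} = \frac{1}{\frac{6 - 903 \left(32 + 51\right)}{32 + 51} + \frac{1}{196569 + 215228}} = \frac{1}{\frac{6 - 74949}{83} + \frac{1}{411797}} = \frac{1}{\frac{1}{83} \left(-74943\right) + \frac{1}{411797}} = \frac{1}{- \frac{74943}{83} + \frac{1}{411797}} = \frac{1}{- \frac{30861302488}{34179151}} = - \frac{34179151}{30861302488}$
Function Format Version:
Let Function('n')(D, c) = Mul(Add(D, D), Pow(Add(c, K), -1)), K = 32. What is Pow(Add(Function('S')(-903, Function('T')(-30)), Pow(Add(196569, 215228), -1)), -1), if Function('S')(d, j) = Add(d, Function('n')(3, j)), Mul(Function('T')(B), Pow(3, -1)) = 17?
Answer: Rational(-34179151, 30861302488) ≈ -0.0011075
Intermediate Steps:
Function('T')(B) = 51 (Function('T')(B) = Mul(3, 17) = 51)
Function('n')(D, c) = Mul(2, D, Pow(Add(32, c), -1)) (Function('n')(D, c) = Mul(Add(D, D), Pow(Add(c, 32), -1)) = Mul(Mul(2, D), Pow(Add(32, c), -1)) = Mul(2, D, Pow(Add(32, c), -1)))
Function('S')(d, j) = Add(d, Mul(6, Pow(Add(32, j), -1))) (Function('S')(d, j) = Add(d, Mul(2, 3, Pow(Add(32, j), -1))) = Add(d, Mul(6, Pow(Add(32, j), -1))))
Pow(Add(Function('S')(-903, Function('T')(-30)), Pow(Add(196569, 215228), -1)), -1) = Pow(Add(Mul(Pow(Add(32, 51), -1), Add(6, Mul(-903, Add(32, 51)))), Pow(Add(196569, 215228), -1)), -1) = Pow(Add(Mul(Pow(83, -1), Add(6, Mul(-903, 83))), Pow(411797, -1)), -1) = Pow(Add(Mul(Rational(1, 83), Add(6, -74949)), Rational(1, 411797)), -1) = Pow(Add(Mul(Rational(1, 83), -74943), Rational(1, 411797)), -1) = Pow(Add(Rational(-74943, 83), Rational(1, 411797)), -1) = Pow(Rational(-30861302488, 34179151), -1) = Rational(-34179151, 30861302488)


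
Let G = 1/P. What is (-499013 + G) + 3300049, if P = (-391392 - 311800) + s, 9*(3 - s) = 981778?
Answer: 20476914856235/7310479 ≈ 2.8010e+6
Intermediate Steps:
s = -981751/9 (s = 3 - ⅑*981778 = 3 - 981778/9 = -981751/9 ≈ -1.0908e+5)
P = -7310479/9 (P = (-391392 - 311800) - 981751/9 = -703192 - 981751/9 = -7310479/9 ≈ -8.1228e+5)
G = -9/7310479 (G = 1/(-7310479/9) = -9/7310479 ≈ -1.2311e-6)
(-499013 + G) + 3300049 = (-499013 - 9/7310479) + 3300049 = -3648024057236/7310479 + 3300049 = 20476914856235/7310479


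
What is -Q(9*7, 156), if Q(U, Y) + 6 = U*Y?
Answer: -9822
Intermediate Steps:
Q(U, Y) = -6 + U*Y
-Q(9*7, 156) = -(-6 + (9*7)*156) = -(-6 + 63*156) = -(-6 + 9828) = -1*9822 = -9822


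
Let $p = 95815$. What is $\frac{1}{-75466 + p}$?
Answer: $\frac{1}{20349} \approx 4.9142 \cdot 10^{-5}$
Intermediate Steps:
$\frac{1}{-75466 + p} = \frac{1}{-75466 + 95815} = \frac{1}{20349}$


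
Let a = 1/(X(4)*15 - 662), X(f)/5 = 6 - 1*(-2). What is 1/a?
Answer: -62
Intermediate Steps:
X(f) = 40 (X(f) = 5*(6 - 1*(-2)) = 5*(6 + 2) = 5*8 = 40)
a = -1/62 (a = 1/(40*15 - 662) = 1/(600 - 662) = 1/(-62) = -1/62 ≈ -0.016129)
1/a = 1/(-1/62) = -62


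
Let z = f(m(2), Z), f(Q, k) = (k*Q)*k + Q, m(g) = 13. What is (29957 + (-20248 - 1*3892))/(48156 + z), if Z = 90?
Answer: 5817/153469 ≈ 0.037903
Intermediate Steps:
f(Q, k) = Q + Q*k² (f(Q, k) = (Q*k)*k + Q = Q*k² + Q = Q + Q*k²)
z = 105313 (z = 13*(1 + 90²) = 13*(1 + 8100) = 13*8101 = 105313)
(29957 + (-20248 - 1*3892))/(48156 + z) = (29957 + (-20248 - 1*3892))/(48156 + 105313) = (29957 + (-20248 - 3892))/153469 = (29957 - 24140)*(1/153469) = 5817*(1/153469) = 5817/153469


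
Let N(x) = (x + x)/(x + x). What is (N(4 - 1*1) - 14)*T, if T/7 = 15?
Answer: -1365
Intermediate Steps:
N(x) = 1 (N(x) = (2*x)/((2*x)) = (2*x)*(1/(2*x)) = 1)
T = 105 (T = 7*15 = 105)
(N(4 - 1*1) - 14)*T = (1 - 14)*105 = -13*105 = -1365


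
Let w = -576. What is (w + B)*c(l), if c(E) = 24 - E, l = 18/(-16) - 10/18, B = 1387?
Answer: 1499539/72 ≈ 20827.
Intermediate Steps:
l = -121/72 (l = 18*(-1/16) - 10*1/18 = -9/8 - 5/9 = -121/72 ≈ -1.6806)
(w + B)*c(l) = (-576 + 1387)*(24 - 1*(-121/72)) = 811*(24 + 121/72) = 811*(1849/72) = 1499539/72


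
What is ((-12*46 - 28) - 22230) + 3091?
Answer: -19719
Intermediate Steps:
((-12*46 - 28) - 22230) + 3091 = ((-552 - 28) - 22230) + 3091 = (-580 - 22230) + 3091 = -22810 + 3091 = -19719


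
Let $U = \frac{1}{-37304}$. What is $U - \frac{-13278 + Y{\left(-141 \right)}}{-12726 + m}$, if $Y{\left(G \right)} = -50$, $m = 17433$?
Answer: $\frac{497183005}{175589928} \approx 2.8315$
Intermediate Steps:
$U = - \frac{1}{37304} \approx -2.6807 \cdot 10^{-5}$
$U - \frac{-13278 + Y{\left(-141 \right)}}{-12726 + m} = - \frac{1}{37304} - \frac{-13278 - 50}{-12726 + 17433} = - \frac{1}{37304} - - \frac{13328}{4707} = - \frac{1}{37304} + \frac{13328}{4707} = \frac{497183005}{175589928}$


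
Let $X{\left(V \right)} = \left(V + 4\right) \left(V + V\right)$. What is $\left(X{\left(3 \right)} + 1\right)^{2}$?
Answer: $1849$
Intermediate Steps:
$X{\left(V \right)} = 2 V \left(4 + V\right)$ ($X{\left(V \right)} = \left(4 + V\right) 2 V = 2 V \left(4 + V\right)$)
$\left(X{\left(3 \right)} + 1\right)^{2} = \left(2 \cdot 3 \left(4 + 3\right) + 1\right)^{2} = \left(2 \cdot 3 \cdot 7 + 1\right)^{2} = \left(42 + 1\right)^{2} = 43^{2} = 1849$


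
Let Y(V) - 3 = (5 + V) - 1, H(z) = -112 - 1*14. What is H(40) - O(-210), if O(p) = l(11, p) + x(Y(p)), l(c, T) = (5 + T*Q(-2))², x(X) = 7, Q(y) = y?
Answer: -180758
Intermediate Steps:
H(z) = -126 (H(z) = -112 - 14 = -126)
Y(V) = 7 + V (Y(V) = 3 + ((5 + V) - 1) = 3 + (4 + V) = 7 + V)
l(c, T) = (5 - 2*T)² (l(c, T) = (5 + T*(-2))² = (5 - 2*T)²)
O(p) = 7 + (5 - 2*p)² (O(p) = (5 - 2*p)² + 7 = 7 + (5 - 2*p)²)
H(40) - O(-210) = -126 - (7 + (5 - 2*(-210))²) = -126 - (7 + (5 + 420)²) = -126 - (7 + 425²) = -126 - (7 + 180625) = -126 - 1*180632 = -126 - 180632 = -180758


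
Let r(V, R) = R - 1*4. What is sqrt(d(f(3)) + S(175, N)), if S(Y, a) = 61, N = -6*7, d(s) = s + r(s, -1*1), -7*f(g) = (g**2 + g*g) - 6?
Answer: 2*sqrt(665)/7 ≈ 7.3679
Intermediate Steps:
r(V, R) = -4 + R (r(V, R) = R - 4 = -4 + R)
f(g) = 6/7 - 2*g**2/7 (f(g) = -((g**2 + g*g) - 6)/7 = -((g**2 + g**2) - 6)/7 = -(2*g**2 - 6)/7 = -(-6 + 2*g**2)/7 = 6/7 - 2*g**2/7)
d(s) = -5 + s (d(s) = s + (-4 - 1*1) = s + (-4 - 1) = s - 5 = -5 + s)
N = -42
sqrt(d(f(3)) + S(175, N)) = sqrt((-5 + (6/7 - 2/7*3**2)) + 61) = sqrt((-5 + (6/7 - 2/7*9)) + 61) = sqrt((-5 + (6/7 - 18/7)) + 61) = sqrt((-5 - 12/7) + 61) = sqrt(-47/7 + 61) = sqrt(380/7) = 2*sqrt(665)/7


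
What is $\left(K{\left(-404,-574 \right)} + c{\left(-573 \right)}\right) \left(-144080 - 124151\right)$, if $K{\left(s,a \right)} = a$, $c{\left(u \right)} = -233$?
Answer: $216462417$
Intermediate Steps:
$\left(K{\left(-404,-574 \right)} + c{\left(-573 \right)}\right) \left(-144080 - 124151\right) = \left(-574 - 233\right) \left(-144080 - 124151\right) = - 807 \left(-144080 - 124151\right) = \left(-807\right) \left(-268231\right) = 216462417$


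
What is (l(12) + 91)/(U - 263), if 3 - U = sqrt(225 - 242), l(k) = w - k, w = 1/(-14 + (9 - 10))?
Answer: -61568/202851 + 1184*I*sqrt(17)/1014255 ≈ -0.30351 + 0.0048131*I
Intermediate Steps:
w = -1/15 (w = 1/(-14 - 1) = 1/(-15) = -1/15 ≈ -0.066667)
l(k) = -1/15 - k
U = 3 - I*sqrt(17) (U = 3 - sqrt(225 - 242) = 3 - sqrt(-17) = 3 - I*sqrt(17) ≈ 3.0 - 4.1231*I)
(l(12) + 91)/(U - 263) = ((-1/15 - 1*12) + 91)/((3 - I*sqrt(17)) - 263) = ((-1/15 - 12) + 91)/(-260 - I*sqrt(17)) = (-181/15 + 91)/(-260 - I*sqrt(17)) = 1184/(15*(-260 - I*sqrt(17)))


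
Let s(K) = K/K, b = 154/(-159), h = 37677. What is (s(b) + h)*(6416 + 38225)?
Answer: 1681983598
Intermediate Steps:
b = -154/159 (b = 154*(-1/159) = -154/159 ≈ -0.96855)
s(K) = 1
(s(b) + h)*(6416 + 38225) = (1 + 37677)*(6416 + 38225) = 37678*44641 = 1681983598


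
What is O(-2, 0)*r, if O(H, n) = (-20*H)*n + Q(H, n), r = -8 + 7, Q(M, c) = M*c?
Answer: 0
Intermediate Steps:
r = -1
O(H, n) = -19*H*n (O(H, n) = (-20*H)*n + H*n = -20*H*n + H*n = -19*H*n)
O(-2, 0)*r = -19*(-2)*0*(-1) = 0*(-1) = 0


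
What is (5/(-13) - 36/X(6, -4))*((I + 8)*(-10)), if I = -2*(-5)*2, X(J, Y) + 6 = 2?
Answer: -31360/13 ≈ -2412.3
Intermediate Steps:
X(J, Y) = -4 (X(J, Y) = -6 + 2 = -4)
I = 20 (I = 10*2 = 20)
(5/(-13) - 36/X(6, -4))*((I + 8)*(-10)) = (5/(-13) - 36/(-4))*((20 + 8)*(-10)) = (5*(-1/13) - 36*(-¼))*(28*(-10)) = (-5/13 + 9)*(-280) = (112/13)*(-280) = -31360/13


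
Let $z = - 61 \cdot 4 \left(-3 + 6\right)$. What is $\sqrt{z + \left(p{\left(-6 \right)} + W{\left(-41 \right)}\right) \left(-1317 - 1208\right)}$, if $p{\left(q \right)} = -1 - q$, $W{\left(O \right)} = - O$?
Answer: $i \sqrt{116882} \approx 341.88 i$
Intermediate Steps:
$z = -732$ ($z = - 61 \cdot 4 \cdot 3 = \left(-61\right) 12 = -732$)
$\sqrt{z + \left(p{\left(-6 \right)} + W{\left(-41 \right)}\right) \left(-1317 - 1208\right)} = \sqrt{-732 + \left(\left(-1 - -6\right) - -41\right) \left(-1317 - 1208\right)} = \sqrt{-732 + \left(\left(-1 + 6\right) + 41\right) \left(-2525\right)} = \sqrt{-732 + \left(5 + 41\right) \left(-2525\right)} = \sqrt{-732 + 46 \left(-2525\right)} = \sqrt{-732 - 116150} = \sqrt{-116882} = i \sqrt{116882}$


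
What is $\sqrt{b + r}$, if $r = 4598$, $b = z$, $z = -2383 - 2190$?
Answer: $5$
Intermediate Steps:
$z = -4573$ ($z = -2383 - 2190 = -4573$)
$b = -4573$
$\sqrt{b + r} = \sqrt{-4573 + 4598} = \sqrt{25} = 5$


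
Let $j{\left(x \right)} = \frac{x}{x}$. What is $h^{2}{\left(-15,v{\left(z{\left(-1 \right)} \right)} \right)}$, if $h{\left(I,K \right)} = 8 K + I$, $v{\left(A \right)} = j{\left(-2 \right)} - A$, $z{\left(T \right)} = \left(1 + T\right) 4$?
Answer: $49$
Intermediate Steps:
$j{\left(x \right)} = 1$
$z{\left(T \right)} = 4 + 4 T$
$v{\left(A \right)} = 1 - A$
$h{\left(I,K \right)} = I + 8 K$
$h^{2}{\left(-15,v{\left(z{\left(-1 \right)} \right)} \right)} = \left(-15 + 8 \left(1 - \left(4 + 4 \left(-1\right)\right)\right)\right)^{2} = \left(-15 + 8 \left(1 - \left(4 - 4\right)\right)\right)^{2} = \left(-15 + 8 \left(1 - 0\right)\right)^{2} = \left(-15 + 8 \left(1 + 0\right)\right)^{2} = \left(-15 + 8 \cdot 1\right)^{2} = \left(-15 + 8\right)^{2} = \left(-7\right)^{2} = 49$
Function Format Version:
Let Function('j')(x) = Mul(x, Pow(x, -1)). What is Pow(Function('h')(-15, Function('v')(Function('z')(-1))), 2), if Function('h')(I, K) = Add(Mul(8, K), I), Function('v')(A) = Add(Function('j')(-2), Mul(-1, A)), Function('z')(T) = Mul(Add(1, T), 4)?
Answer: 49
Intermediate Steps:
Function('j')(x) = 1
Function('z')(T) = Add(4, Mul(4, T))
Function('v')(A) = Add(1, Mul(-1, A))
Function('h')(I, K) = Add(I, Mul(8, K))
Pow(Function('h')(-15, Function('v')(Function('z')(-1))), 2) = Pow(Add(-15, Mul(8, Add(1, Mul(-1, Add(4, Mul(4, -1)))))), 2) = Pow(Add(-15, Mul(8, Add(1, Mul(-1, Add(4, -4))))), 2) = Pow(Add(-15, Mul(8, Add(1, Mul(-1, 0)))), 2) = Pow(Add(-15, Mul(8, Add(1, 0))), 2) = Pow(Add(-15, Mul(8, 1)), 2) = Pow(Add(-15, 8), 2) = Pow(-7, 2) = 49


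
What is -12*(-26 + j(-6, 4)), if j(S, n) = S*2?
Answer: 456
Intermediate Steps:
j(S, n) = 2*S
-12*(-26 + j(-6, 4)) = -12*(-26 + 2*(-6)) = -12*(-26 - 12) = -12*(-38) = 456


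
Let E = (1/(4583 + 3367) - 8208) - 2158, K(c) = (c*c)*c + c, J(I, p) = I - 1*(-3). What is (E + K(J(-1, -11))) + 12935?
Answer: 20503051/7950 ≈ 2579.0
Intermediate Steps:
J(I, p) = 3 + I (J(I, p) = I + 3 = 3 + I)
K(c) = c + c**3 (K(c) = c**2*c + c = c**3 + c = c + c**3)
E = -82409699/7950 (E = (1/7950 - 8208) - 2158 = -65253599/7950 - 2158 = -82409699/7950 ≈ -10366.)
(E + K(J(-1, -11))) + 12935 = (-82409699/7950 + ((3 - 1) + (3 - 1)**3)) + 12935 = (-82409699/7950 + (2 + 2**3)) + 12935 = (-82409699/7950 + (2 + 8)) + 12935 = (-82409699/7950 + 10) + 12935 = -82330199/7950 + 12935 = 20503051/7950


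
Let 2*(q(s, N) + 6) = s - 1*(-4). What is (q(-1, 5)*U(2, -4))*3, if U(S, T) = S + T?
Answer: 27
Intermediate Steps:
q(s, N) = -4 + s/2 (q(s, N) = -6 + (s - 1*(-4))/2 = -6 + (s + 4)/2 = -6 + (4 + s)/2 = -6 + (2 + s/2) = -4 + s/2)
(q(-1, 5)*U(2, -4))*3 = ((-4 + (1/2)*(-1))*(2 - 4))*3 = ((-4 - 1/2)*(-2))*3 = -9/2*(-2)*3 = 9*3 = 27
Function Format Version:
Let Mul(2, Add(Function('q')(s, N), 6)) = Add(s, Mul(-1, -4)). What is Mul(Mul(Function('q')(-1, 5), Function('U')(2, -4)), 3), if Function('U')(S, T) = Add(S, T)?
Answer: 27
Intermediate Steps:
Function('q')(s, N) = Add(-4, Mul(Rational(1, 2), s)) (Function('q')(s, N) = Add(-6, Mul(Rational(1, 2), Add(s, Mul(-1, -4)))) = Add(-6, Mul(Rational(1, 2), Add(s, 4))) = Add(-6, Mul(Rational(1, 2), Add(4, s))) = Add(-6, Add(2, Mul(Rational(1, 2), s))) = Add(-4, Mul(Rational(1, 2), s)))
Mul(Mul(Function('q')(-1, 5), Function('U')(2, -4)), 3) = Mul(Mul(Add(-4, Mul(Rational(1, 2), -1)), Add(2, -4)), 3) = Mul(Mul(Add(-4, Rational(-1, 2)), -2), 3) = Mul(Mul(Rational(-9, 2), -2), 3) = Mul(9, 3) = 27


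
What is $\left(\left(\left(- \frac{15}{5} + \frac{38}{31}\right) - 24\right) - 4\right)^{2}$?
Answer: $\frac{851929}{961} \approx 886.5$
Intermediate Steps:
$\left(\left(\left(- \frac{15}{5} + \frac{38}{31}\right) - 24\right) - 4\right)^{2} = \left(\left(\left(\left(-15\right) \frac{1}{5} + 38 \cdot \frac{1}{31}\right) - 24\right) - 4\right)^{2} = \left(\left(\left(-3 + \frac{38}{31}\right) - 24\right) - 4\right)^{2} = \left(\left(- \frac{55}{31} - 24\right) - 4\right)^{2} = \left(- \frac{799}{31} - 4\right)^{2} = \left(- \frac{923}{31}\right)^{2} = \frac{851929}{961}$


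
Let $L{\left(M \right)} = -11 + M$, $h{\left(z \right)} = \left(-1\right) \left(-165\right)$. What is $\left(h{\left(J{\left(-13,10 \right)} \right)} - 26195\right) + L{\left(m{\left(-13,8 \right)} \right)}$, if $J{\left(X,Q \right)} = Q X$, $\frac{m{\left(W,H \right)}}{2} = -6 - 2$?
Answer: $-26057$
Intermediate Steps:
$m{\left(W,H \right)} = -16$ ($m{\left(W,H \right)} = 2 \left(-6 - 2\right) = 2 \left(-8\right) = -16$)
$h{\left(z \right)} = 165$
$\left(h{\left(J{\left(-13,10 \right)} \right)} - 26195\right) + L{\left(m{\left(-13,8 \right)} \right)} = \left(165 - 26195\right) - 27 = -26030 - 27 = -26057$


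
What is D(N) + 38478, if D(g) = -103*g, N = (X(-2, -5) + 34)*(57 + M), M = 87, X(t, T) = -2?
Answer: -436146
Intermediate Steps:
N = 4608 (N = (-2 + 34)*(57 + 87) = 32*144 = 4608)
D(N) + 38478 = -103*4608 + 38478 = -474624 + 38478 = -436146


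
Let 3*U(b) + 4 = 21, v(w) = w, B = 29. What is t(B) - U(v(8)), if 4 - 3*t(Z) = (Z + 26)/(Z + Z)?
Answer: -809/174 ≈ -4.6494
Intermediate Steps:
t(Z) = 4/3 - (26 + Z)/(6*Z) (t(Z) = 4/3 - (Z + 26)/(3*(Z + Z)) = 4/3 - (26 + Z)/(3*(2*Z)) = 4/3 - (26 + Z)*1/(2*Z)/3 = 4/3 - (26 + Z)/(6*Z))
U(b) = 17/3 (U(b) = -4/3 + (⅓)*21 = -4/3 + 7 = 17/3)
t(B) - U(v(8)) = (⅙)*(-26 + 7*29)/29 - 1*17/3 = (⅙)*(1/29)*(-26 + 203) - 17/3 = (⅙)*(1/29)*177 - 17/3 = 59/58 - 17/3 = -809/174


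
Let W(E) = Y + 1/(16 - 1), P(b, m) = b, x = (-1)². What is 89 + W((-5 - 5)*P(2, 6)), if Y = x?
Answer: 1351/15 ≈ 90.067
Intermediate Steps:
x = 1
Y = 1
W(E) = 16/15 (W(E) = 1 + 1/(16 - 1) = 1 + 1/15 = 16/15)
89 + W((-5 - 5)*P(2, 6)) = 89 + 16/15 = 1351/15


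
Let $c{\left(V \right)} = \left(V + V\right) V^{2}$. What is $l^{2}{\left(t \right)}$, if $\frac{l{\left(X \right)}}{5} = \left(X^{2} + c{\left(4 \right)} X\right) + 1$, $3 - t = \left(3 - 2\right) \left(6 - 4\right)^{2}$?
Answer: $396900$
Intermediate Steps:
$c{\left(V \right)} = 2 V^{3}$ ($c{\left(V \right)} = 2 V V^{2} = 2 V^{3}$)
$t = -1$ ($t = 3 - \left(3 - 2\right) \left(6 - 4\right)^{2} = 3 - 1 \cdot 2^{2} = 3 - 1 \cdot 4 = 3 - 4 = -1$)
$l{\left(X \right)} = 5 + 5 X^{2} + 640 X$ ($l{\left(X \right)} = 5 \left(\left(X^{2} + 2 \cdot 4^{3} X\right) + 1\right) = 5 \left(\left(X^{2} + 2 \cdot 64 X\right) + 1\right) = 5 \left(\left(X^{2} + 128 X\right) + 1\right) = 5 \left(1 + X^{2} + 128 X\right) = 5 + 5 X^{2} + 640 X$)
$l^{2}{\left(t \right)} = \left(5 + 5 \left(-1\right)^{2} + 640 \left(-1\right)\right)^{2} = \left(5 + 5 \cdot 1 - 640\right)^{2} = \left(5 + 5 - 640\right)^{2} = \left(-630\right)^{2} = 396900$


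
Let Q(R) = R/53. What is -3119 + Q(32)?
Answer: -165275/53 ≈ -3118.4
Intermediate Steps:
Q(R) = R/53 (Q(R) = R*(1/53) = R/53)
-3119 + Q(32) = -3119 + (1/53)*32 = -3119 + 32/53 = -165275/53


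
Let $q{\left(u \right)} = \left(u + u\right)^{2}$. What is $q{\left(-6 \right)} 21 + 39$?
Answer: $3063$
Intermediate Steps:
$q{\left(u \right)} = 4 u^{2}$ ($q{\left(u \right)} = \left(2 u\right)^{2} = 4 u^{2}$)
$q{\left(-6 \right)} 21 + 39 = 4 \left(-6\right)^{2} \cdot 21 + 39 = 4 \cdot 36 \cdot 21 + 39 = 144 \cdot 21 + 39 = 3024 + 39 = 3063$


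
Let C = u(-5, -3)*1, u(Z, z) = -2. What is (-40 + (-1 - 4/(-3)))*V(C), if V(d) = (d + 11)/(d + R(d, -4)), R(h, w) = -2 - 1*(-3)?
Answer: 357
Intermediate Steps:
R(h, w) = 1 (R(h, w) = -2 + 3 = 1)
C = -2 (C = -2*1 = -2)
V(d) = (11 + d)/(1 + d) (V(d) = (d + 11)/(d + 1) = (11 + d)/(1 + d))
(-40 + (-1 - 4/(-3)))*V(C) = (-40 + (-1 - 4/(-3)))*((11 - 2)/(1 - 2)) = (-40 + (-1 - 4*(-1)/3))*(9/(-1)) = (-40 + (-1 - 1*(-4/3)))*(-1*9) = (-40 + (-1 + 4/3))*(-9) = (-40 + 1/3)*(-9) = -119/3*(-9) = 357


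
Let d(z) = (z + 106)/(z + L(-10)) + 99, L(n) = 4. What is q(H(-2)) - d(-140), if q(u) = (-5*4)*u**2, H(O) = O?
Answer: -717/4 ≈ -179.25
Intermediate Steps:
d(z) = 99 + (106 + z)/(4 + z) (d(z) = (z + 106)/(z + 4) + 99 = (106 + z)/(4 + z) + 99 = 99 + (106 + z)/(4 + z))
q(u) = -20*u**2
q(H(-2)) - d(-140) = -20*(-2)**2 - 2*(251 + 50*(-140))/(4 - 140) = -20*4 - 2*(251 - 7000)/(-136) = -80 - 2*(-1)*(-6749)/136 = -80 - 1*397/4 = -80 - 397/4 = -717/4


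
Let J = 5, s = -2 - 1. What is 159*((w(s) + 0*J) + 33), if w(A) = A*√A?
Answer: 5247 - 477*I*√3 ≈ 5247.0 - 826.19*I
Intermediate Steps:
s = -3
w(A) = A^(3/2)
159*((w(s) + 0*J) + 33) = 159*(((-3)^(3/2) + 0*5) + 33) = 159*((-3*I*√3 + 0) + 33) = 159*(-3*I*√3 + 33) = 159*(33 - 3*I*√3) = 5247 - 477*I*√3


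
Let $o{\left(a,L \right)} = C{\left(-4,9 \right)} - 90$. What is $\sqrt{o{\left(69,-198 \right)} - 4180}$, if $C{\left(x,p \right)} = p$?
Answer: $i \sqrt{4261} \approx 65.276 i$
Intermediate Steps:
$o{\left(a,L \right)} = -81$ ($o{\left(a,L \right)} = 9 - 90 = -81$)
$\sqrt{o{\left(69,-198 \right)} - 4180} = \sqrt{-81 - 4180} = \sqrt{-4261} = i \sqrt{4261}$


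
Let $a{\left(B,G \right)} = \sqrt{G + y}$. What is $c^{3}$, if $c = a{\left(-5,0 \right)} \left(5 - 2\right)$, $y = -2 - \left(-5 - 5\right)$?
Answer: $432 \sqrt{2} \approx 610.94$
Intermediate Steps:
$y = 8$ ($y = -2 - \left(-5 - 5\right) = -2 - -10 = -2 + 10 = 8$)
$a{\left(B,G \right)} = \sqrt{8 + G}$ ($a{\left(B,G \right)} = \sqrt{G + 8} = \sqrt{8 + G}$)
$c = 6 \sqrt{2}$ ($c = \sqrt{8 + 0} \left(5 - 2\right) = \sqrt{8} \cdot 3 = 2 \sqrt{2} \cdot 3 = 6 \sqrt{2} \approx 8.4853$)
$c^{3} = \left(6 \sqrt{2}\right)^{3} = 432 \sqrt{2}$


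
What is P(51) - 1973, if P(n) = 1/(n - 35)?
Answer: -31567/16 ≈ -1972.9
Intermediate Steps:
P(n) = 1/(-35 + n)
P(51) - 1973 = 1/(-35 + 51) - 1973 = 1/16 - 1973 = -31567/16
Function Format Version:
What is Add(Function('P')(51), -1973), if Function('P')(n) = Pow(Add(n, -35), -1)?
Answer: Rational(-31567, 16) ≈ -1972.9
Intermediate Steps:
Function('P')(n) = Pow(Add(-35, n), -1)
Add(Function('P')(51), -1973) = Add(Pow(Add(-35, 51), -1), -1973) = Add(Pow(16, -1), -1973) = Add(Rational(1, 16), -1973) = Rational(-31567, 16)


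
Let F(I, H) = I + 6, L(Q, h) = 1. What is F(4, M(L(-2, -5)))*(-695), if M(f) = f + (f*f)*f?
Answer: -6950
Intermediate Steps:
M(f) = f + f³ (M(f) = f + f²*f = f + f³)
F(I, H) = 6 + I
F(4, M(L(-2, -5)))*(-695) = (6 + 4)*(-695) = 10*(-695) = -6950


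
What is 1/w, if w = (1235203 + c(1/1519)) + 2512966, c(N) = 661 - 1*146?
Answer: 1/3748684 ≈ 2.6676e-7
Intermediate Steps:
c(N) = 515 (c(N) = 661 - 146 = 515)
w = 3748684 (w = (1235203 + 515) + 2512966 = 1235718 + 2512966 = 3748684)
1/w = 1/3748684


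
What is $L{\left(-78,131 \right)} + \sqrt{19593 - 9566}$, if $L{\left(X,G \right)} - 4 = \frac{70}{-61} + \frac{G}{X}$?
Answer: $\frac{5581}{4758} + \sqrt{10027} \approx 101.31$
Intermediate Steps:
$L{\left(X,G \right)} = \frac{174}{61} + \frac{G}{X}$ ($L{\left(X,G \right)} = 4 + \left(\frac{70}{-61} + \frac{G}{X}\right) = 4 + \left(70 \left(- \frac{1}{61}\right) + \frac{G}{X}\right) = 4 + \left(- \frac{70}{61} + \frac{G}{X}\right) = \frac{174}{61} + \frac{G}{X}$)
$L{\left(-78,131 \right)} + \sqrt{19593 - 9566} = \left(\frac{174}{61} + \frac{131}{-78}\right) + \sqrt{19593 - 9566} = \left(\frac{174}{61} + 131 \left(- \frac{1}{78}\right)\right) + \sqrt{10027} = \left(\frac{174}{61} - \frac{131}{78}\right) + \sqrt{10027} = \frac{5581}{4758} + \sqrt{10027}$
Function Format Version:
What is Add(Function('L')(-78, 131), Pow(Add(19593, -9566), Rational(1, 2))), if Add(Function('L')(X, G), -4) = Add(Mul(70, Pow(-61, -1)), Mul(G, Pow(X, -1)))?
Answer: Add(Rational(5581, 4758), Pow(10027, Rational(1, 2))) ≈ 101.31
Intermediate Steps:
Function('L')(X, G) = Add(Rational(174, 61), Mul(G, Pow(X, -1))) (Function('L')(X, G) = Add(4, Add(Mul(70, Pow(-61, -1)), Mul(G, Pow(X, -1)))) = Add(4, Add(Mul(70, Rational(-1, 61)), Mul(G, Pow(X, -1)))) = Add(4, Add(Rational(-70, 61), Mul(G, Pow(X, -1)))) = Add(Rational(174, 61), Mul(G, Pow(X, -1))))
Add(Function('L')(-78, 131), Pow(Add(19593, -9566), Rational(1, 2))) = Add(Add(Rational(174, 61), Mul(131, Pow(-78, -1))), Pow(Add(19593, -9566), Rational(1, 2))) = Add(Add(Rational(174, 61), Mul(131, Rational(-1, 78))), Pow(10027, Rational(1, 2))) = Add(Add(Rational(174, 61), Rational(-131, 78)), Pow(10027, Rational(1, 2))) = Add(Rational(5581, 4758), Pow(10027, Rational(1, 2)))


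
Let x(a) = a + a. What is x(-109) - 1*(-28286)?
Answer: 28068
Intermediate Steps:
x(a) = 2*a
x(-109) - 1*(-28286) = 2*(-109) - 1*(-28286) = -218 + 28286 = 28068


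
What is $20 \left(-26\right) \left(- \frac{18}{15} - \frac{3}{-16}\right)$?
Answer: $\frac{1053}{2} \approx 526.5$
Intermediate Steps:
$20 \left(-26\right) \left(- \frac{18}{15} - \frac{3}{-16}\right) = - 520 \left(\left(-18\right) \frac{1}{15} - - \frac{3}{16}\right) = - 520 \left(- \frac{6}{5} + \frac{3}{16}\right) = \left(-520\right) \left(- \frac{81}{80}\right) = \frac{1053}{2}$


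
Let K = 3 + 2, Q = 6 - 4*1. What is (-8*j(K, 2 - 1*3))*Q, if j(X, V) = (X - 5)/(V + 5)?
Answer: 0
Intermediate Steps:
Q = 2 (Q = 6 - 4 = 2)
K = 5
j(X, V) = (-5 + X)/(5 + V)
(-8*j(K, 2 - 1*3))*Q = -8*(-5 + 5)/(5 + (2 - 1*3))*2 = -8*0/(5 + (2 - 3))*2 = -8*0/(5 - 1)*2 = -8*0/4*2 = -2*0*2 = -8*0*2 = 0*2 = 0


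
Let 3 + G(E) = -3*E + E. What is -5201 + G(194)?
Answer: -5592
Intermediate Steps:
G(E) = -3 - 2*E (G(E) = -3 + (-3*E + E) = -3 - 2*E)
-5201 + G(194) = -5201 + (-3 - 2*194) = -5201 + (-3 - 388) = -5201 - 391 = -5592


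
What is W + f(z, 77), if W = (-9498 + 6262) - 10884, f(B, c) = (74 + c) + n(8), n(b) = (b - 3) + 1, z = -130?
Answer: -13963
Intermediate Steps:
n(b) = -2 + b (n(b) = (-3 + b) + 1 = -2 + b)
f(B, c) = 80 + c (f(B, c) = (74 + c) + (-2 + 8) = (74 + c) + 6 = 80 + c)
W = -14120 (W = -3236 - 10884 = -14120)
W + f(z, 77) = -14120 + (80 + 77) = -14120 + 157 = -13963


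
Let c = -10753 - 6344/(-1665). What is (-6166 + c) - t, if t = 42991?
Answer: -99743806/1665 ≈ -59906.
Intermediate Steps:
c = -17897401/1665 (c = -10753 - 6344*(-1/1665) = -10753 + 6344/1665 = -17897401/1665 ≈ -10749.)
(-6166 + c) - t = (-6166 - 17897401/1665) - 1*42991 = -28163791/1665 - 42991 = -99743806/1665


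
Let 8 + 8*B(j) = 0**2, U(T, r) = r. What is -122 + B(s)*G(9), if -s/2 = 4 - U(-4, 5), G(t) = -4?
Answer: -118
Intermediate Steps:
s = 2 (s = -2*(4 - 1*5) = -2*(4 - 5) = -2*(-1) = 2)
B(j) = -1 (B(j) = -1 + (1/8)*0**2 = -1 + (1/8)*0 = -1 + 0 = -1)
-122 + B(s)*G(9) = -122 - 1*(-4) = -122 + 4 = -118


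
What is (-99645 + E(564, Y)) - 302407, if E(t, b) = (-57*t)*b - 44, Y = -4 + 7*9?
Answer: -2298828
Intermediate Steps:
Y = 59 (Y = -4 + 63 = 59)
E(t, b) = -44 - 57*b*t (E(t, b) = -57*b*t - 44 = -44 - 57*b*t)
(-99645 + E(564, Y)) - 302407 = (-99645 + (-44 - 57*59*564)) - 302407 = (-99645 + (-44 - 1896732)) - 302407 = (-99645 - 1896776) - 302407 = -1996421 - 302407 = -2298828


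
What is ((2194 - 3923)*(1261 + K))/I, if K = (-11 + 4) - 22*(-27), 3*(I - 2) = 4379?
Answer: -9585576/4385 ≈ -2186.0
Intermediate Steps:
I = 4385/3 (I = 2 + (⅓)*4379 = 2 + 4379/3 = 4385/3 ≈ 1461.7)
K = 587 (K = -7 + 594 = 587)
((2194 - 3923)*(1261 + K))/I = ((2194 - 3923)*(1261 + 587))/(4385/3) = -1729*1848*(3/4385) = -3195192*3/4385 = -9585576/4385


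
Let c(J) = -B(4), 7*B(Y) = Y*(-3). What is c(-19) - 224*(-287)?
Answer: 450028/7 ≈ 64290.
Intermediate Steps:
B(Y) = -3*Y/7 (B(Y) = (Y*(-3))/7 = (-3*Y)/7 = -3*Y/7)
c(J) = 12/7 (c(J) = -(-3)*4/7 = -1*(-12/7) = 12/7)
c(-19) - 224*(-287) = 12/7 - 224*(-287) = 12/7 + 64288 = 450028/7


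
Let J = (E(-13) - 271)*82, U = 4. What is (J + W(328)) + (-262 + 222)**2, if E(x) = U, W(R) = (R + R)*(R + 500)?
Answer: 522874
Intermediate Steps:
W(R) = 2*R*(500 + R) (W(R) = (2*R)*(500 + R) = 2*R*(500 + R))
E(x) = 4
J = -21894 (J = (4 - 271)*82 = -267*82 = -21894)
(J + W(328)) + (-262 + 222)**2 = (-21894 + 2*328*(500 + 328)) + (-262 + 222)**2 = (-21894 + 2*328*828) + (-40)**2 = (-21894 + 543168) + 1600 = 521274 + 1600 = 522874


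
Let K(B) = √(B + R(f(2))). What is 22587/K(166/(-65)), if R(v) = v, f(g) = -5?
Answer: -22587*I*√31915/491 ≈ -8218.2*I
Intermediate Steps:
K(B) = √(-5 + B) (K(B) = √(B - 5) = √(-5 + B))
22587/K(166/(-65)) = 22587/(√(-5 + 166/(-65))) = 22587/(√(-5 + 166*(-1/65))) = 22587/(√(-5 - 166/65)) = 22587/(√(-491/65)) = 22587/((I*√31915/65)) = 22587*(-I*√31915/491) = -22587*I*√31915/491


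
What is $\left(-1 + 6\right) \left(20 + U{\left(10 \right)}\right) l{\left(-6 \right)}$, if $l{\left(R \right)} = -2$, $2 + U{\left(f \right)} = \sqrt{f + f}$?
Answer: $-180 - 20 \sqrt{5} \approx -224.72$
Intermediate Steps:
$U{\left(f \right)} = -2 + \sqrt{2} \sqrt{f}$ ($U{\left(f \right)} = -2 + \sqrt{f + f} = -2 + \sqrt{2 f} = -2 + \sqrt{2} \sqrt{f}$)
$\left(-1 + 6\right) \left(20 + U{\left(10 \right)}\right) l{\left(-6 \right)} = \left(-1 + 6\right) \left(20 - \left(2 - \sqrt{2} \sqrt{10}\right)\right) \left(-2\right) = 5 \left(20 - \left(2 - 2 \sqrt{5}\right)\right) \left(-2\right) = 5 \left(18 + 2 \sqrt{5}\right) \left(-2\right) = \left(90 + 10 \sqrt{5}\right) \left(-2\right) = -180 - 20 \sqrt{5}$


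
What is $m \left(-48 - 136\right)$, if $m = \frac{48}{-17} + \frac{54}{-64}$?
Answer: $\frac{45885}{68} \approx 674.78$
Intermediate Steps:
$m = - \frac{1995}{544}$ ($m = 48 \left(- \frac{1}{17}\right) + 54 \left(- \frac{1}{64}\right) = - \frac{48}{17} - \frac{27}{32} = - \frac{1995}{544} \approx -3.6673$)
$m \left(-48 - 136\right) = - \frac{1995 \left(-48 - 136\right)}{544} = \left(- \frac{1995}{544}\right) \left(-184\right) = \frac{45885}{68}$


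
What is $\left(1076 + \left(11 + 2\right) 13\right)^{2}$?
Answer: $1550025$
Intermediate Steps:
$\left(1076 + \left(11 + 2\right) 13\right)^{2} = \left(1076 + 13 \cdot 13\right)^{2} = \left(1076 + 169\right)^{2} = 1245^{2} = 1550025$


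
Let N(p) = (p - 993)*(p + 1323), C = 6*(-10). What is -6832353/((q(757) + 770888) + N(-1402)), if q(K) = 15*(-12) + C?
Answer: -2277451/319951 ≈ -7.1181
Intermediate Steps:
C = -60
N(p) = (-993 + p)*(1323 + p)
q(K) = -240 (q(K) = 15*(-12) - 60 = -180 - 60 = -240)
-6832353/((q(757) + 770888) + N(-1402)) = -6832353/((-240 + 770888) + (-1313739 + (-1402)² + 330*(-1402))) = -6832353/(770648 + (-1313739 + 1965604 - 462660)) = -6832353/(770648 + 189205) = -6832353/959853 = -6832353*1/959853 = -2277451/319951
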